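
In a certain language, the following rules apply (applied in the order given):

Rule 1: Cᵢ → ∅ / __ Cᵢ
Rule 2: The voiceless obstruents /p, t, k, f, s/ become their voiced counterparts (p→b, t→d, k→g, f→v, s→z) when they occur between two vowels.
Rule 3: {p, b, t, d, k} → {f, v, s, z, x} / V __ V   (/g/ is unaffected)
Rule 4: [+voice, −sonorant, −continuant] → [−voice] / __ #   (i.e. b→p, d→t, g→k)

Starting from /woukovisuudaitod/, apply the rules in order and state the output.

Rule 1 (degemination): no segment meets the environment; /woukovisuudaitod/ is unchanged.
Rule 2 (intervocalic voicing): /k/ is a voiceless obstruent between vowels /u/ and /o/, so it voices to [g]. /s/ is a voiceless obstruent between vowels /i/ and /u/, so it voices to [z]. /t/ is a voiceless obstruent between vowels /i/ and /o/, so it voices to [d]. /woukovisuudaitod/ → wougovizuudaidod.
Rule 3 (intervocalic spirantization): /d/ is a stop between vowels /u/ and /a/, so it spirantizes to the fricative [z]. /d/ is a stop between vowels /i/ and /o/, so it spirantizes to the fricative [z]. /wougovizuudaidod/ → wougovizuuzaizod.
Rule 4 (final devoicing): /d/ is a voiced stop in word-final position, so it devoices to [t]. /wougovizuuzaizod/ → wougovizuuzaizot.

wougovizuuzaizot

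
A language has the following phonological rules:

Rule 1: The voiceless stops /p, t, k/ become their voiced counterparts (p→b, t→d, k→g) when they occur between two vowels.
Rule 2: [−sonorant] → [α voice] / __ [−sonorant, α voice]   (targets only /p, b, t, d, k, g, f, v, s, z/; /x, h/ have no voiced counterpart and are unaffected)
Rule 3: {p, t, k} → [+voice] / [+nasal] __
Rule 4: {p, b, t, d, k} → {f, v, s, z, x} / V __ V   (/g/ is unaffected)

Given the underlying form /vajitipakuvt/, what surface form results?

Rule 1 (intervocalic voicing): /t/ is a voiceless stop between vowels /i/ and /i/, so it voices to [d]. /p/ is a voiceless stop between vowels /i/ and /a/, so it voices to [b]. /k/ is a voiceless stop between vowels /a/ and /u/, so it voices to [g]. /vajitipakuvt/ → vajidibaguvt.
Rule 2 (regressive voicing assimilation): /v/ precedes the voiceless obstruent /t/, so it devoices to [f] by assimilation. /vajidibaguvt/ → vajidibaguft.
Rule 3 (post-nasal voicing): no segment meets the environment; /vajidibaguft/ is unchanged.
Rule 4 (intervocalic spirantization): /d/ is a stop between vowels /i/ and /i/, so it spirantizes to the fricative [z]. /b/ is a stop between vowels /i/ and /a/, so it spirantizes to the fricative [v]. /vajidibaguft/ → vajizivaguft.

vajizivaguft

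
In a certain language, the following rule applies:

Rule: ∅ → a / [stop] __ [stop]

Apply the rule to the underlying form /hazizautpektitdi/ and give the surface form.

hazizautapekatitadi

/t/ and /p/ form a stop–stop cluster, so [a] is inserted between them.
/k/ and /t/ form a stop–stop cluster, so [a] is inserted between them.
/t/ and /d/ form a stop–stop cluster, so [a] is inserted between them.
Surface form: [hazizautapekatitadi].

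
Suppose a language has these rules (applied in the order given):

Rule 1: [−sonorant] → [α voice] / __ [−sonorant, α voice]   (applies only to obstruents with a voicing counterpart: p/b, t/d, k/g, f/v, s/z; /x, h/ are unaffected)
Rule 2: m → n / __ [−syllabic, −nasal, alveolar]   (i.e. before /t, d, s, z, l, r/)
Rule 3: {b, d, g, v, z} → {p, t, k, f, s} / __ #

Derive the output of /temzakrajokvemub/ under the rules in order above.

tenzakrajogvemup

Rule 1 (regressive voicing assimilation): /k/ precedes the voiced obstruent /v/, so it voices to [g] by assimilation. /temzakrajokvemub/ → temzakrajogvemub.
Rule 2 (nasal place assimilation): /m/ precedes the alveolar consonant /z/, so it assimilates in place to [n]. /temzakrajogvemub/ → tenzakrajogvemub.
Rule 3 (final devoicing): /b/ is a voiced obstruent in word-final position, so it devoices to [p]. /tenzakrajogvemub/ → tenzakrajogvemup.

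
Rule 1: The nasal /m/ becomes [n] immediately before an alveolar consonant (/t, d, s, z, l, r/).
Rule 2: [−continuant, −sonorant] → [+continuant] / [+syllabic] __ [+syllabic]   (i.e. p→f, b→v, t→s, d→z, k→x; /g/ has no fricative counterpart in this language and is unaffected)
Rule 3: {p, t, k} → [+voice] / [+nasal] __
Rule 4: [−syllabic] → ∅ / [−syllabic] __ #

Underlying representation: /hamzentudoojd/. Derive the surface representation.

hanzenduzooj

Rule 1 (nasal place assimilation): /m/ precedes the alveolar consonant /z/, so it assimilates in place to [n]. /hamzentudoojd/ → hanzentudoojd.
Rule 2 (intervocalic spirantization): /d/ is a stop between vowels /u/ and /o/, so it spirantizes to the fricative [z]. /hanzentudoojd/ → hanzentuzoojd.
Rule 3 (post-nasal voicing): /t/ is a voiceless stop immediately after the nasal /n/, so it voices to [d]. /hanzentuzoojd/ → hanzenduzoojd.
Rule 4 (final cluster simplification): /d/ is the second consonant of a word-final cluster /jd/, so it deletes. /hanzenduzoojd/ → hanzenduzooj.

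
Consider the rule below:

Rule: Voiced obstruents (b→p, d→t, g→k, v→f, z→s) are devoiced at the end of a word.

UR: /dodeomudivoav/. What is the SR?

dodeomudivoaf

/v/ is a voiced obstruent in word-final position, so it devoices to [f].
The other instances of /d/, /v/ do not occur in the required environment and remain unchanged.
Surface form: [dodeomudivoaf].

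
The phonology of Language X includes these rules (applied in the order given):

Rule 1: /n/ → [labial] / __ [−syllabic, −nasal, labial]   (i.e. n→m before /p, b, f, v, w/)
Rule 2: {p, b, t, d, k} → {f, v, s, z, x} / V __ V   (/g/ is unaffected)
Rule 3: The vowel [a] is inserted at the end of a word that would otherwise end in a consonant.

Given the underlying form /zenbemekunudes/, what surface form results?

zembemexunuzesa

Rule 1 (nasal place assimilation): /n/ precedes the labial consonant /b/, so it assimilates in place to [m]. /zenbemekunudes/ → zembemekunudes.
Rule 2 (intervocalic spirantization): /k/ is a stop between vowels /e/ and /u/, so it spirantizes to the fricative [x]. /d/ is a stop between vowels /u/ and /e/, so it spirantizes to the fricative [z]. /zembemekunudes/ → zembemexunuzes.
Rule 3 (final a-epenthesis): the form ends in the consonant /s/, so [a] is inserted word-finally. /zembemexunuzes/ → zembemexunuzesa.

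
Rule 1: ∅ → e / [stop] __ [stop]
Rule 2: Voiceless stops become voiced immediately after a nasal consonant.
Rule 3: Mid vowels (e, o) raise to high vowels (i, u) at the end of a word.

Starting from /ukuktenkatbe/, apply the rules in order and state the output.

Rule 1 (stop-cluster e-epenthesis): /k/ and /t/ form a stop–stop cluster, so [e] is inserted between them. /t/ and /b/ form a stop–stop cluster, so [e] is inserted between them. /ukuktenkatbe/ → ukuketenkatebe.
Rule 2 (post-nasal voicing): /k/ is a voiceless stop immediately after the nasal /n/, so it voices to [g]. /ukuketenkatebe/ → ukuketengatebe.
Rule 3 (final vowel raising): /e/ is a mid vowel in word-final position, so it raises to [i]. /ukuketengatebe/ → ukuketengatebi.

ukuketengatebi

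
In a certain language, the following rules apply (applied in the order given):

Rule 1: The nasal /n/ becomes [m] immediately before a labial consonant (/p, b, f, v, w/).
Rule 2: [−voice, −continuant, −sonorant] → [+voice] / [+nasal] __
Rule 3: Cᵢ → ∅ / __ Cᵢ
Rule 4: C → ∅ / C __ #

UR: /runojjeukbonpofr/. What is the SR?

Rule 1 (nasal place assimilation): /n/ precedes the labial consonant /p/, so it assimilates in place to [m]. /runojjeukbonpofr/ → runojjeukbompofr.
Rule 2 (post-nasal voicing): /p/ is a voiceless stop immediately after the nasal /m/, so it voices to [b]. /runojjeukbompofr/ → runojjeukbombofr.
Rule 3 (degemination): /jj/ is a geminate; the first /j/ deletes. /runojjeukbombofr/ → runojeukbombofr.
Rule 4 (final cluster simplification): /r/ is the second consonant of a word-final cluster /fr/, so it deletes. /runojeukbombofr/ → runojeukbombof.

runojeukbombof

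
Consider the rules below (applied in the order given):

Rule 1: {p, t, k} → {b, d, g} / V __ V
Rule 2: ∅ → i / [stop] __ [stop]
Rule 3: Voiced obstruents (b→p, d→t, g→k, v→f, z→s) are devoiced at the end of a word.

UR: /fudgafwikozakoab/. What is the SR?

fudigafwigozagoap

Rule 1 (intervocalic voicing): /k/ is a voiceless stop between vowels /i/ and /o/, so it voices to [g]. /k/ is a voiceless stop between vowels /a/ and /o/, so it voices to [g]. /fudgafwikozakoab/ → fudgafwigozagoab.
Rule 2 (stop-cluster i-epenthesis): /d/ and /g/ form a stop–stop cluster, so [i] is inserted between them. /fudgafwigozagoab/ → fudigafwigozagoab.
Rule 3 (final devoicing): /b/ is a voiced obstruent in word-final position, so it devoices to [p]. /fudigafwigozagoab/ → fudigafwigozagoap.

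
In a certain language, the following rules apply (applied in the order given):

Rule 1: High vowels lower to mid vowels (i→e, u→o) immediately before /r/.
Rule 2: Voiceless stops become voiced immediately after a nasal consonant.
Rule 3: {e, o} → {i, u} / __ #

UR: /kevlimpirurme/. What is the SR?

kevlimberormi

Rule 1 (pre-rhotic lowering): /i/ is a high vowel immediately before /r/, so it lowers to [e]. /u/ is a high vowel immediately before /r/, so it lowers to [o]. /kevlimpirurme/ → kevlimperorme.
Rule 2 (post-nasal voicing): /p/ is a voiceless stop immediately after the nasal /m/, so it voices to [b]. /kevlimperorme/ → kevlimberorme.
Rule 3 (final vowel raising): /e/ is a mid vowel in word-final position, so it raises to [i]. /kevlimberorme/ → kevlimberormi.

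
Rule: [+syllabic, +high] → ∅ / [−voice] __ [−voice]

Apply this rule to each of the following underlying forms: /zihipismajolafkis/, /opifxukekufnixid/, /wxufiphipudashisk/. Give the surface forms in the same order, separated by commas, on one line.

zihpsmajolafks, opfxkekfnixid, wxfphpudashsk

/zihipismajolafkis/: /i/ is a high vowel flanked by voiceless consonants /h/ and /p/, so it deletes. /i/ is a high vowel flanked by voiceless consonants /p/ and /s/, so it deletes. /i/ is a high vowel flanked by voiceless consonants /k/ and /s/, so it deletes. → [zihpsmajolafks].
/opifxukekufnixid/: /i/ is a high vowel flanked by voiceless consonants /p/ and /f/, so it deletes. /u/ is a high vowel flanked by voiceless consonants /x/ and /k/, so it deletes. /u/ is a high vowel flanked by voiceless consonants /k/ and /f/, so it deletes. → [opfxkekfnixid].
/wxufiphipudashisk/: /u/ is a high vowel flanked by voiceless consonants /x/ and /f/, so it deletes. /i/ is a high vowel flanked by voiceless consonants /f/ and /p/, so it deletes. /i/ is a high vowel flanked by voiceless consonants /h/ and /p/, so it deletes. /i/ is a high vowel flanked by voiceless consonants /h/ and /s/, so it deletes. → [wxfphpudashsk].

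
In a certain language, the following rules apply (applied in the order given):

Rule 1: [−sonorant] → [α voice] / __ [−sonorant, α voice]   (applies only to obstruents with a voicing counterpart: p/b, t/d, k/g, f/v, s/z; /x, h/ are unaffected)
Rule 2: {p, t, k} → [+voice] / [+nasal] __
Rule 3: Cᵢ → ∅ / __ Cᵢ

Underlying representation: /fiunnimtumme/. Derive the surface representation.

fiunimdume

Rule 1 (regressive voicing assimilation): no segment meets the environment; /fiunnimtumme/ is unchanged.
Rule 2 (post-nasal voicing): /t/ is a voiceless stop immediately after the nasal /m/, so it voices to [d]. /fiunnimtumme/ → fiunnimdumme.
Rule 3 (degemination): /nn/ is a geminate; the first /n/ deletes. /mm/ is a geminate; the first /m/ deletes. /fiunnimdumme/ → fiunimdume.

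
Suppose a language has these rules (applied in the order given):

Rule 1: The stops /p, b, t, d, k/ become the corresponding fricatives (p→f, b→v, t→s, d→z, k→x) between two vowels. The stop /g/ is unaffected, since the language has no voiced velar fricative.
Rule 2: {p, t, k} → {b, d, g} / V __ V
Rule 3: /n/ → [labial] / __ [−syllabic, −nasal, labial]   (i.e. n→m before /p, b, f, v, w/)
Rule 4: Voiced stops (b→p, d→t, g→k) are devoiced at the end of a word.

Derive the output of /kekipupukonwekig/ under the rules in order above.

kexifufuxomwexik

Rule 1 (intervocalic spirantization): /k/ is a stop between vowels /e/ and /i/, so it spirantizes to the fricative [x]. /p/ is a stop between vowels /i/ and /u/, so it spirantizes to the fricative [f]. /p/ is a stop between vowels /u/ and /u/, so it spirantizes to the fricative [f]. /k/ is a stop between vowels /u/ and /o/, so it spirantizes to the fricative [x]. /k/ is a stop between vowels /e/ and /i/, so it spirantizes to the fricative [x]. /kekipupukonwekig/ → kexifufuxonwexig.
Rule 2 (intervocalic voicing): no segment meets the environment; /kexifufuxonwexig/ is unchanged.
Rule 3 (nasal place assimilation): /n/ precedes the labial consonant /w/, so it assimilates in place to [m]. /kexifufuxonwexig/ → kexifufuxomwexig.
Rule 4 (final devoicing): /g/ is a voiced stop in word-final position, so it devoices to [k]. /kexifufuxomwexig/ → kexifufuxomwexik.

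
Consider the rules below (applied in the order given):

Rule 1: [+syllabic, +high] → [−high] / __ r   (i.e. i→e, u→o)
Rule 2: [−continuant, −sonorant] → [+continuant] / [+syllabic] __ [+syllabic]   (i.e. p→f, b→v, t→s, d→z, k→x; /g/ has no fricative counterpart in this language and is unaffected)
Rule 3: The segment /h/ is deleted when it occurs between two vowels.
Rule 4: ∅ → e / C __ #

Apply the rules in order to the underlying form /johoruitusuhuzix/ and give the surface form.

Rule 1 (pre-rhotic lowering): no segment meets the environment; /johoruitusuhuzix/ is unchanged.
Rule 2 (intervocalic spirantization): /t/ is a stop between vowels /i/ and /u/, so it spirantizes to the fricative [s]. /johoruitusuhuzix/ → johoruisusuhuzix.
Rule 3 (intervocalic h-deletion): /h/ occurs between vowels /o/ and /o/, so it deletes. /h/ occurs between vowels /u/ and /u/, so it deletes. /johoruisusuhuzix/ → jooruisusuuzix.
Rule 4 (final e-epenthesis): the form ends in the consonant /x/, so [e] is inserted word-finally. /jooruisusuuzix/ → jooruisusuuzixe.

jooruisusuuzixe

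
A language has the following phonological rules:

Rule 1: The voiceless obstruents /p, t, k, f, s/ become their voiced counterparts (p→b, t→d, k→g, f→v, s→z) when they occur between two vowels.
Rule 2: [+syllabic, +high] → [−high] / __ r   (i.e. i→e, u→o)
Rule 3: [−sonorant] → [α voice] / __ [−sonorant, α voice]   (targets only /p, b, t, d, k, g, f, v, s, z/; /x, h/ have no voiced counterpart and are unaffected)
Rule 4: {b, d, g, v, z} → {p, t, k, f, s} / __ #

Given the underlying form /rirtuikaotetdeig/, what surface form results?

rertuigaodeddeik

Rule 1 (intervocalic voicing): /k/ is a voiceless obstruent between vowels /i/ and /a/, so it voices to [g]. /t/ is a voiceless obstruent between vowels /o/ and /e/, so it voices to [d]. /rirtuikaotetdeig/ → rirtuigaodetdeig.
Rule 2 (pre-rhotic lowering): /i/ is a high vowel immediately before /r/, so it lowers to [e]. /rirtuigaodetdeig/ → rertuigaodetdeig.
Rule 3 (regressive voicing assimilation): /t/ precedes the voiced obstruent /d/, so it voices to [d] by assimilation. /rertuigaodetdeig/ → rertuigaodeddeig.
Rule 4 (final devoicing): /g/ is a voiced obstruent in word-final position, so it devoices to [k]. /rertuigaodeddeig/ → rertuigaodeddeik.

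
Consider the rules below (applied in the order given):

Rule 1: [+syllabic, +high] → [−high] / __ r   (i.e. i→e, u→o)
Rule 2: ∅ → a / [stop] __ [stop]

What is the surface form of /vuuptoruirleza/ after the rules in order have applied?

vuupatoruerleza

Rule 1 (pre-rhotic lowering): /i/ is a high vowel immediately before /r/, so it lowers to [e]. /vuuptoruirleza/ → vuuptoruerleza.
Rule 2 (stop-cluster a-epenthesis): /p/ and /t/ form a stop–stop cluster, so [a] is inserted between them. /vuuptoruerleza/ → vuupatoruerleza.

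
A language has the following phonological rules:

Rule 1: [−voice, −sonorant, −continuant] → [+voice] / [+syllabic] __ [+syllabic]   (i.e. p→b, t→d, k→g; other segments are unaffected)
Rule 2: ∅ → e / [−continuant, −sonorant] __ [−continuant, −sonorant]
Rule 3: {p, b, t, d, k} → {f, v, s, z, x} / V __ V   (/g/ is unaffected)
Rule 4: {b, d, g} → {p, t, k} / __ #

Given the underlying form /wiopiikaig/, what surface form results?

wioviigaik

Rule 1 (intervocalic voicing): /p/ is a voiceless stop between vowels /o/ and /i/, so it voices to [b]. /k/ is a voiceless stop between vowels /i/ and /a/, so it voices to [g]. /wiopiikaig/ → wiobiigaig.
Rule 2 (stop-cluster e-epenthesis): no segment meets the environment; /wiobiigaig/ is unchanged.
Rule 3 (intervocalic spirantization): /b/ is a stop between vowels /o/ and /i/, so it spirantizes to the fricative [v]. /wiobiigaig/ → wioviigaig.
Rule 4 (final devoicing): /g/ is a voiced stop in word-final position, so it devoices to [k]. /wioviigaig/ → wioviigaik.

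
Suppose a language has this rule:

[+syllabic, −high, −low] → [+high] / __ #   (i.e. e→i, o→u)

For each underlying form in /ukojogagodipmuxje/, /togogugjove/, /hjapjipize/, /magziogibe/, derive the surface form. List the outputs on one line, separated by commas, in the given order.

ukojogagodipmuxji, togogugjovi, hjapjipizi, magziogibi

/ukojogagodipmuxje/: /e/ is a mid vowel in word-final position, so it raises to [i]. → [ukojogagodipmuxji].
/togogugjove/: /e/ is a mid vowel in word-final position, so it raises to [i]. → [togogugjovi].
/hjapjipize/: /e/ is a mid vowel in word-final position, so it raises to [i]. → [hjapjipizi].
/magziogibe/: /e/ is a mid vowel in word-final position, so it raises to [i]. → [magziogibi].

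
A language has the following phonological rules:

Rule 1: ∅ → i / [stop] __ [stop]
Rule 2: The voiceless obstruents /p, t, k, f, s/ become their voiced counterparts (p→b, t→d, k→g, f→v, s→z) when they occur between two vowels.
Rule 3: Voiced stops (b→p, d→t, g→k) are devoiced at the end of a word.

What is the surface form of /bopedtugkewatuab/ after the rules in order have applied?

Rule 1 (stop-cluster i-epenthesis): /d/ and /t/ form a stop–stop cluster, so [i] is inserted between them. /g/ and /k/ form a stop–stop cluster, so [i] is inserted between them. /bopedtugkewatuab/ → bopeditugikewatuab.
Rule 2 (intervocalic voicing): /p/ is a voiceless obstruent between vowels /o/ and /e/, so it voices to [b]. /t/ is a voiceless obstruent between vowels /i/ and /u/, so it voices to [d]. /k/ is a voiceless obstruent between vowels /i/ and /e/, so it voices to [g]. /t/ is a voiceless obstruent between vowels /a/ and /u/, so it voices to [d]. /bopeditugikewatuab/ → bobedidugigewaduab.
Rule 3 (final devoicing): /b/ is a voiced stop in word-final position, so it devoices to [p]. /bobedidugigewaduab/ → bobedidugigewaduap.

bobedidugigewaduap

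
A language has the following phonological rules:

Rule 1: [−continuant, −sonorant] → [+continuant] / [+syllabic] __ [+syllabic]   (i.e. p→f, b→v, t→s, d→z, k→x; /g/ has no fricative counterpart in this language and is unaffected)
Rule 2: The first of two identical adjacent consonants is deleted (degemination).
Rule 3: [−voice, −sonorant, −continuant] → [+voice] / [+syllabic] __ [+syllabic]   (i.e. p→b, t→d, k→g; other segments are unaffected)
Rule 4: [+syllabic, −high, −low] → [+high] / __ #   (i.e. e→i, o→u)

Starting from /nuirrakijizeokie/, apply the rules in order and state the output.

Rule 1 (intervocalic spirantization): /k/ is a stop between vowels /a/ and /i/, so it spirantizes to the fricative [x]. /k/ is a stop between vowels /o/ and /i/, so it spirantizes to the fricative [x]. /nuirrakijizeokie/ → nuirraxijizeoxie.
Rule 2 (degemination): /rr/ is a geminate; the first /r/ deletes. /nuirraxijizeoxie/ → nuiraxijizeoxie.
Rule 3 (intervocalic voicing): no segment meets the environment; /nuiraxijizeoxie/ is unchanged.
Rule 4 (final vowel raising): /e/ is a mid vowel in word-final position, so it raises to [i]. /nuiraxijizeoxie/ → nuiraxijizeoxii.

nuiraxijizeoxii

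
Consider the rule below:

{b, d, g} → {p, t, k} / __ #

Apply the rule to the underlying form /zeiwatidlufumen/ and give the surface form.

zeiwatidlufumen

No segment of /zeiwatidlufumen/ meets the structural description of the rule, so the form surfaces unchanged.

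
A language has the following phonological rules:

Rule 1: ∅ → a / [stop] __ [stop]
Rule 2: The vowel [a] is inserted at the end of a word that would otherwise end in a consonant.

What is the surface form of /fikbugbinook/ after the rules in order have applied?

Rule 1 (stop-cluster a-epenthesis): /k/ and /b/ form a stop–stop cluster, so [a] is inserted between them. /g/ and /b/ form a stop–stop cluster, so [a] is inserted between them. /fikbugbinook/ → fikabugabinook.
Rule 2 (final a-epenthesis): the form ends in the consonant /k/, so [a] is inserted word-finally. /fikabugabinook/ → fikabugabinooka.

fikabugabinooka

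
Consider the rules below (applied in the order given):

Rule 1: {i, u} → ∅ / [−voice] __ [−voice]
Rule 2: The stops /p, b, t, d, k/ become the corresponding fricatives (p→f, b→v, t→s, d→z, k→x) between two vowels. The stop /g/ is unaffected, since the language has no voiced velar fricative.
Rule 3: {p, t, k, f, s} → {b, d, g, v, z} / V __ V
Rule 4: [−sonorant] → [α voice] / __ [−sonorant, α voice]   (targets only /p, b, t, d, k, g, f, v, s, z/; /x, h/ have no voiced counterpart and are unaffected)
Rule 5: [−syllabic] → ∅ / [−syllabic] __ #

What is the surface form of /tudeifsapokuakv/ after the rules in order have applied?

tuzeifsavoxuag

Rule 1 (high vowel syncope): no segment meets the environment; /tudeifsapokuakv/ is unchanged.
Rule 2 (intervocalic spirantization): /d/ is a stop between vowels /u/ and /e/, so it spirantizes to the fricative [z]. /p/ is a stop between vowels /a/ and /o/, so it spirantizes to the fricative [f]. /k/ is a stop between vowels /o/ and /u/, so it spirantizes to the fricative [x]. /tudeifsapokuakv/ → tuzeifsafoxuakv.
Rule 3 (intervocalic voicing): /f/ is a voiceless obstruent between vowels /a/ and /o/, so it voices to [v]. /tuzeifsafoxuakv/ → tuzeifsavoxuakv.
Rule 4 (regressive voicing assimilation): /k/ precedes the voiced obstruent /v/, so it voices to [g] by assimilation. /tuzeifsavoxuakv/ → tuzeifsavoxuagv.
Rule 5 (final cluster simplification): /v/ is the second consonant of a word-final cluster /gv/, so it deletes. /tuzeifsavoxuagv/ → tuzeifsavoxuag.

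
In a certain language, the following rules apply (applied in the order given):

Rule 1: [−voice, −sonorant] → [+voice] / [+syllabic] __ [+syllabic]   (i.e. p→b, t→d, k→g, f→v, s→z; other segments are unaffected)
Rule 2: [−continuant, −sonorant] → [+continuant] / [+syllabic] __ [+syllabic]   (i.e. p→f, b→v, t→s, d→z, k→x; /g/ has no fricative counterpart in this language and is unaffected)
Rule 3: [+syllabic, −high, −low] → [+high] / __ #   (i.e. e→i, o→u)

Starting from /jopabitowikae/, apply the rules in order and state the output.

jovavizowigai

Rule 1 (intervocalic voicing): /p/ is a voiceless obstruent between vowels /o/ and /a/, so it voices to [b]. /t/ is a voiceless obstruent between vowels /i/ and /o/, so it voices to [d]. /k/ is a voiceless obstruent between vowels /i/ and /a/, so it voices to [g]. /jopabitowikae/ → jobabidowigae.
Rule 2 (intervocalic spirantization): /b/ is a stop between vowels /o/ and /a/, so it spirantizes to the fricative [v]. /b/ is a stop between vowels /a/ and /i/, so it spirantizes to the fricative [v]. /d/ is a stop between vowels /i/ and /o/, so it spirantizes to the fricative [z]. /jobabidowigae/ → jovavizowigae.
Rule 3 (final vowel raising): /e/ is a mid vowel in word-final position, so it raises to [i]. /jovavizowigae/ → jovavizowigai.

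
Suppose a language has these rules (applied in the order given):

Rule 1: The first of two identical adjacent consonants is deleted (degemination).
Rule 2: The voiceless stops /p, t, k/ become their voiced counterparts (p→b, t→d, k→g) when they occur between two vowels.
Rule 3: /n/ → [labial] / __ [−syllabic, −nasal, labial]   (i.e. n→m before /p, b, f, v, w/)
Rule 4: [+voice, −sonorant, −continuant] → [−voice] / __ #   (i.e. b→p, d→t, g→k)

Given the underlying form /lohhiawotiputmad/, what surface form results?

Rule 1 (degemination): /hh/ is a geminate; the first /h/ deletes. /lohhiawotiputmad/ → lohiawotiputmad.
Rule 2 (intervocalic voicing): /t/ is a voiceless stop between vowels /o/ and /i/, so it voices to [d]. /p/ is a voiceless stop between vowels /i/ and /u/, so it voices to [b]. /lohiawotiputmad/ → lohiawodibutmad.
Rule 3 (nasal place assimilation): no segment meets the environment; /lohiawodibutmad/ is unchanged.
Rule 4 (final devoicing): /d/ is a voiced stop in word-final position, so it devoices to [t]. /lohiawodibutmad/ → lohiawodibutmat.

lohiawodibutmat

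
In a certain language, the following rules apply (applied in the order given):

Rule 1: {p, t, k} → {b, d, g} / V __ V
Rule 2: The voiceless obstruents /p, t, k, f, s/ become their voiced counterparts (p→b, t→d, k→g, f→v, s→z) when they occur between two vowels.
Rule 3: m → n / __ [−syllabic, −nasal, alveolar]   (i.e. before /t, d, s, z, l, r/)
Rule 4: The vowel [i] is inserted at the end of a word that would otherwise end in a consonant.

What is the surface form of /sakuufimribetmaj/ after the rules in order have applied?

saguuvinribetmaji

Rule 1 (intervocalic voicing): /k/ is a voiceless stop between vowels /a/ and /u/, so it voices to [g]. /sakuufimribetmaj/ → saguufimribetmaj.
Rule 2 (intervocalic voicing): /f/ is a voiceless obstruent between vowels /u/ and /i/, so it voices to [v]. /saguufimribetmaj/ → saguuvimribetmaj.
Rule 3 (nasal place assimilation): /m/ precedes the alveolar consonant /r/, so it assimilates in place to [n]. /saguuvimribetmaj/ → saguuvinribetmaj.
Rule 4 (final i-epenthesis): the form ends in the consonant /j/, so [i] is inserted word-finally. /saguuvinribetmaj/ → saguuvinribetmaji.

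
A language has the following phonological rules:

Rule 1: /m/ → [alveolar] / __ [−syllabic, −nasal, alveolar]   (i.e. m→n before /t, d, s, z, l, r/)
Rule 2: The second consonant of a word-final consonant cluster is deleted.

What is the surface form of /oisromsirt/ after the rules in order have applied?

oisronsir

Rule 1 (nasal place assimilation): /m/ precedes the alveolar consonant /s/, so it assimilates in place to [n]. /oisromsirt/ → oisronsirt.
Rule 2 (final cluster simplification): /t/ is the second consonant of a word-final cluster /rt/, so it deletes. /oisronsirt/ → oisronsir.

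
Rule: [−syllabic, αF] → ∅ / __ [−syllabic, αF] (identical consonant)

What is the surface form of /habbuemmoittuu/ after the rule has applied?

/bb/ is a geminate; the first /b/ deletes.
/mm/ is a geminate; the first /m/ deletes.
/tt/ is a geminate; the first /t/ deletes.
Surface form: [habuemoituu].

habuemoituu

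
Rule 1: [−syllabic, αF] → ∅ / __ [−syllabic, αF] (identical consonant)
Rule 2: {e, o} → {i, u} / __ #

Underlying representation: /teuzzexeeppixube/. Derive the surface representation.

Rule 1 (degemination): /zz/ is a geminate; the first /z/ deletes. /pp/ is a geminate; the first /p/ deletes. /teuzzexeeppixube/ → teuzexeepixube.
Rule 2 (final vowel raising): /e/ is a mid vowel in word-final position, so it raises to [i]. /teuzexeepixube/ → teuzexeepixubi.

teuzexeepixubi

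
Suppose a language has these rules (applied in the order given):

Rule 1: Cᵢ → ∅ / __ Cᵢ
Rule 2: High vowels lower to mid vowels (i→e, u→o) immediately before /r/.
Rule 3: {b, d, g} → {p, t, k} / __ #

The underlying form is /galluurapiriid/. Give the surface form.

galuoraperiit

Rule 1 (degemination): /ll/ is a geminate; the first /l/ deletes. /galluurapiriid/ → galuurapiriid.
Rule 2 (pre-rhotic lowering): /u/ is a high vowel immediately before /r/, so it lowers to [o]. /i/ is a high vowel immediately before /r/, so it lowers to [e]. /galuurapiriid/ → galuoraperiid.
Rule 3 (final devoicing): /d/ is a voiced stop in word-final position, so it devoices to [t]. /galuoraperiid/ → galuoraperiit.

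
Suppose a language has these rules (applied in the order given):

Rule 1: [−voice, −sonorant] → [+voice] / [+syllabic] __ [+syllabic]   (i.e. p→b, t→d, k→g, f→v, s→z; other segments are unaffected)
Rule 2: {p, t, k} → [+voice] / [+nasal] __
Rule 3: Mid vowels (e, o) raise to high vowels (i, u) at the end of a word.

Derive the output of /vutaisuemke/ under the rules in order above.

vudaizuemgi

Rule 1 (intervocalic voicing): /t/ is a voiceless obstruent between vowels /u/ and /a/, so it voices to [d]. /s/ is a voiceless obstruent between vowels /i/ and /u/, so it voices to [z]. /vutaisuemke/ → vudaizuemke.
Rule 2 (post-nasal voicing): /k/ is a voiceless stop immediately after the nasal /m/, so it voices to [g]. /vudaizuemke/ → vudaizuemge.
Rule 3 (final vowel raising): /e/ is a mid vowel in word-final position, so it raises to [i]. /vudaizuemge/ → vudaizuemgi.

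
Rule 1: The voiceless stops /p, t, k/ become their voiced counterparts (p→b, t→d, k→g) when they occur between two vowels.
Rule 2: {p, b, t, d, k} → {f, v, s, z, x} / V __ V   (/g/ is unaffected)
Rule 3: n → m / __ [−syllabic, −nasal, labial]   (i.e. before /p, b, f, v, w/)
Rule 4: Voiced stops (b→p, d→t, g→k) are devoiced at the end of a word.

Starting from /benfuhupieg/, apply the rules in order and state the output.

Rule 1 (intervocalic voicing): /p/ is a voiceless stop between vowels /u/ and /i/, so it voices to [b]. /benfuhupieg/ → benfuhubieg.
Rule 2 (intervocalic spirantization): /b/ is a stop between vowels /u/ and /i/, so it spirantizes to the fricative [v]. /benfuhubieg/ → benfuhuvieg.
Rule 3 (nasal place assimilation): /n/ precedes the labial consonant /f/, so it assimilates in place to [m]. /benfuhuvieg/ → bemfuhuvieg.
Rule 4 (final devoicing): /g/ is a voiced stop in word-final position, so it devoices to [k]. /bemfuhuvieg/ → bemfuhuviek.

bemfuhuviek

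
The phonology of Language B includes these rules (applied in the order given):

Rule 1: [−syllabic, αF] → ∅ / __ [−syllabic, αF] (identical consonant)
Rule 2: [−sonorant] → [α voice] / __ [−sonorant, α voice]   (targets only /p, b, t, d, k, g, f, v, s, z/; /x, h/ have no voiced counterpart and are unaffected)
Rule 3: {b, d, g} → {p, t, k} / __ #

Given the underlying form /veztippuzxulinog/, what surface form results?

Rule 1 (degemination): /pp/ is a geminate; the first /p/ deletes. /veztippuzxulinog/ → veztipuzxulinog.
Rule 2 (regressive voicing assimilation): /z/ precedes the voiceless obstruent /t/, so it devoices to [s] by assimilation. /z/ precedes the voiceless obstruent /x/, so it devoices to [s] by assimilation. /veztipuzxulinog/ → vestipusxulinog.
Rule 3 (final devoicing): /g/ is a voiced stop in word-final position, so it devoices to [k]. /vestipusxulinog/ → vestipusxulinok.

vestipusxulinok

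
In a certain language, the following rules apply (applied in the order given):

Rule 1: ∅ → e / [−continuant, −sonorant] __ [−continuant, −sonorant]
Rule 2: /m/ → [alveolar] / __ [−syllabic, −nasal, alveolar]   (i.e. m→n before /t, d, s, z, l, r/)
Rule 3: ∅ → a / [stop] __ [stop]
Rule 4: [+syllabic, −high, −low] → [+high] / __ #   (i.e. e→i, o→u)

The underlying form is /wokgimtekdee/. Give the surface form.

wokegintekedei

Rule 1 (stop-cluster e-epenthesis): /k/ and /g/ form a stop–stop cluster, so [e] is inserted between them. /k/ and /d/ form a stop–stop cluster, so [e] is inserted between them. /wokgimtekdee/ → wokegimtekedee.
Rule 2 (nasal place assimilation): /m/ precedes the alveolar consonant /t/, so it assimilates in place to [n]. /wokegimtekedee/ → wokegintekedee.
Rule 3 (stop-cluster a-epenthesis): no segment meets the environment; /wokegintekedee/ is unchanged.
Rule 4 (final vowel raising): /e/ is a mid vowel in word-final position, so it raises to [i]. /wokegintekedee/ → wokegintekedei.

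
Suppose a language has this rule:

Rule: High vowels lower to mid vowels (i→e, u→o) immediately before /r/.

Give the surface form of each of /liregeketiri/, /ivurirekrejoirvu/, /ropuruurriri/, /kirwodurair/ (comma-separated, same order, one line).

leregeketeri, ivorerekrejoervu, roporuorreri, kerwodoraer

/liregeketiri/: /i/ is a high vowel immediately before /r/, so it lowers to [e]. /i/ is a high vowel immediately before /r/, so it lowers to [e]. → [leregeketeri].
/ivurirekrejoirvu/: /u/ is a high vowel immediately before /r/, so it lowers to [o]. /i/ is a high vowel immediately before /r/, so it lowers to [e]. /i/ is a high vowel immediately before /r/, so it lowers to [e]. → [ivorerekrejoervu].
/ropuruurriri/: /u/ is a high vowel immediately before /r/, so it lowers to [o]. /u/ is a high vowel immediately before /r/, so it lowers to [o]. /i/ is a high vowel immediately before /r/, so it lowers to [e]. → [roporuorreri].
/kirwodurair/: /i/ is a high vowel immediately before /r/, so it lowers to [e]. /u/ is a high vowel immediately before /r/, so it lowers to [o]. /i/ is a high vowel immediately before /r/, so it lowers to [e]. → [kerwodoraer].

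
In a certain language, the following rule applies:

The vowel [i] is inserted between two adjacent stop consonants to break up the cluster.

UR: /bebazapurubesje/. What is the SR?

No segment of /bebazapurubesje/ meets the structural description of the rule, so the form surfaces unchanged.

bebazapurubesje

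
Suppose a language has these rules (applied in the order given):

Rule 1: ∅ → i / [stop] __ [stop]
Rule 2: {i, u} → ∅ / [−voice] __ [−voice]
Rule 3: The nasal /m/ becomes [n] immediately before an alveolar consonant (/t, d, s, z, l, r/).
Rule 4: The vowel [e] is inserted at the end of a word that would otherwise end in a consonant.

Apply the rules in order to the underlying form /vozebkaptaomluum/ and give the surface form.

vozebikaptaonluume

Rule 1 (stop-cluster i-epenthesis): /b/ and /k/ form a stop–stop cluster, so [i] is inserted between them. /p/ and /t/ form a stop–stop cluster, so [i] is inserted between them. /vozebkaptaomluum/ → vozebikapitaomluum.
Rule 2 (high vowel syncope): /i/ is a high vowel flanked by voiceless consonants /p/ and /t/, so it deletes. /vozebikapitaomluum/ → vozebikaptaomluum.
Rule 3 (nasal place assimilation): /m/ precedes the alveolar consonant /l/, so it assimilates in place to [n]. /vozebikaptaomluum/ → vozebikaptaonluum.
Rule 4 (final e-epenthesis): the form ends in the consonant /m/, so [e] is inserted word-finally. /vozebikaptaonluum/ → vozebikaptaonluume.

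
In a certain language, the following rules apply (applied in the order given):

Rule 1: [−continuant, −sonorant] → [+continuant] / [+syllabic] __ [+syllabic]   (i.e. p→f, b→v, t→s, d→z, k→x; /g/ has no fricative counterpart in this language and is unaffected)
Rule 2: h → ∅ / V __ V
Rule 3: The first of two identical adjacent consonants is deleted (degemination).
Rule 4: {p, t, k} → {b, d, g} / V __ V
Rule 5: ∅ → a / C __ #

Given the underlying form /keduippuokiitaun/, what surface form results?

kezuibuoxiisauna

Rule 1 (intervocalic spirantization): /d/ is a stop between vowels /e/ and /u/, so it spirantizes to the fricative [z]. /k/ is a stop between vowels /o/ and /i/, so it spirantizes to the fricative [x]. /t/ is a stop between vowels /i/ and /a/, so it spirantizes to the fricative [s]. /keduippuokiitaun/ → kezuippuoxiisaun.
Rule 2 (intervocalic h-deletion): no segment meets the environment; /kezuippuoxiisaun/ is unchanged.
Rule 3 (degemination): /pp/ is a geminate; the first /p/ deletes. /kezuippuoxiisaun/ → kezuipuoxiisaun.
Rule 4 (intervocalic voicing): /p/ is a voiceless stop between vowels /i/ and /u/, so it voices to [b]. /kezuipuoxiisaun/ → kezuibuoxiisaun.
Rule 5 (final a-epenthesis): the form ends in the consonant /n/, so [a] is inserted word-finally. /kezuibuoxiisaun/ → kezuibuoxiisauna.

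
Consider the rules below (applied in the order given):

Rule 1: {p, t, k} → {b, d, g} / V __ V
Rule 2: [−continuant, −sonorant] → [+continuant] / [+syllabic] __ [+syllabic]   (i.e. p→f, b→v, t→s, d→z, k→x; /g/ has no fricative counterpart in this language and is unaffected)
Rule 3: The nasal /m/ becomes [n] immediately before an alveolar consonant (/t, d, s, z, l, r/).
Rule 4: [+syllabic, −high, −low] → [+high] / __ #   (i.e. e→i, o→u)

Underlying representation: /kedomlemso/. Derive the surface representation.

Rule 1 (intervocalic voicing): no segment meets the environment; /kedomlemso/ is unchanged.
Rule 2 (intervocalic spirantization): /d/ is a stop between vowels /e/ and /o/, so it spirantizes to the fricative [z]. /kedomlemso/ → kezomlemso.
Rule 3 (nasal place assimilation): /m/ precedes the alveolar consonant /l/, so it assimilates in place to [n]. /m/ precedes the alveolar consonant /s/, so it assimilates in place to [n]. /kezomlemso/ → kezonlenso.
Rule 4 (final vowel raising): /o/ is a mid vowel in word-final position, so it raises to [u]. /kezonlenso/ → kezonlensu.

kezonlensu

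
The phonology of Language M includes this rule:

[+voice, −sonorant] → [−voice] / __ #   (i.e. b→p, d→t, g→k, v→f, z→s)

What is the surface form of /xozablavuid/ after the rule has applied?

Scanning /xozablavuid/: /z/ at position 3 is not in the conditioning environment; /b/ at position 5 is not in the conditioning environment; /v/ at position 8 is not in the conditioning environment; /d/ is a voiced obstruent in word-final position, so it devoices to [t].
Result: [xozablavuit].

xozablavuit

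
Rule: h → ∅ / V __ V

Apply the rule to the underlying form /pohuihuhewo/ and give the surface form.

pouiuewo

/h/ occurs between vowels /o/ and /u/, so it deletes.
/h/ occurs between vowels /i/ and /u/, so it deletes.
/h/ occurs between vowels /u/ and /e/, so it deletes.
Surface form: [pouiuewo].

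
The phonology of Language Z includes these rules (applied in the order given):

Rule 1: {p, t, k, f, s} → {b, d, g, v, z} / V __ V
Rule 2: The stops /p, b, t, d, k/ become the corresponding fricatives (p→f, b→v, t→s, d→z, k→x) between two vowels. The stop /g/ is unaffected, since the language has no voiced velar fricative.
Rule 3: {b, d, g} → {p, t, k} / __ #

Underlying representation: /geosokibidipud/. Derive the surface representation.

geozogivizivut

Rule 1 (intervocalic voicing): /s/ is a voiceless obstruent between vowels /o/ and /o/, so it voices to [z]. /k/ is a voiceless obstruent between vowels /o/ and /i/, so it voices to [g]. /p/ is a voiceless obstruent between vowels /i/ and /u/, so it voices to [b]. /geosokibidipud/ → geozogibidibud.
Rule 2 (intervocalic spirantization): /b/ is a stop between vowels /i/ and /i/, so it spirantizes to the fricative [v]. /d/ is a stop between vowels /i/ and /i/, so it spirantizes to the fricative [z]. /b/ is a stop between vowels /i/ and /u/, so it spirantizes to the fricative [v]. /geozogibidibud/ → geozogivizivud.
Rule 3 (final devoicing): /d/ is a voiced stop in word-final position, so it devoices to [t]. /geozogivizivud/ → geozogivizivut.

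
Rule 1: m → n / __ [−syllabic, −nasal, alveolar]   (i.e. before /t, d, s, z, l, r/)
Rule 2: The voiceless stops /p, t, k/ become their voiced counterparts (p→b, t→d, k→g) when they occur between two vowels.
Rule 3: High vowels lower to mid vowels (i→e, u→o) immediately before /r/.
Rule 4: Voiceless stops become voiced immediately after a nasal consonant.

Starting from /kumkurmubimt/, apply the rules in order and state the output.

Rule 1 (nasal place assimilation): /m/ precedes the alveolar consonant /t/, so it assimilates in place to [n]. /kumkurmubimt/ → kumkurmubint.
Rule 2 (intervocalic voicing): no segment meets the environment; /kumkurmubint/ is unchanged.
Rule 3 (pre-rhotic lowering): /u/ is a high vowel immediately before /r/, so it lowers to [o]. /kumkurmubint/ → kumkormubint.
Rule 4 (post-nasal voicing): /k/ is a voiceless stop immediately after the nasal /m/, so it voices to [g]. /t/ is a voiceless stop immediately after the nasal /n/, so it voices to [d]. /kumkormubint/ → kumgormubind.

kumgormubind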